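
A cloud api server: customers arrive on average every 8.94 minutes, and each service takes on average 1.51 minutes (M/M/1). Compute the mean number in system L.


λ = 60/8.94 = 6.7114 /hr
μ = 60/1.51 = 39.7351 /hr
ρ = λ/μ = 6.7114/39.7351 = 0.1689
L = ρ/(1−ρ) = 0.1689/0.8311 = 0.2032

Final: 0.2032


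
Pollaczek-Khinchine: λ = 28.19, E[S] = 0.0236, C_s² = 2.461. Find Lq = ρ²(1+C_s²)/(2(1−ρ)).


ρ = λ·E[S] = 28.19·0.0236 = 0.6653
Lq = ρ²(1+C_s²)/(2(1−ρ)) = 0.4426·(1+2.461)/(2·0.3347)
= 0.4426·3.4610/0.6694 = 2.28828

Final: 2.28828


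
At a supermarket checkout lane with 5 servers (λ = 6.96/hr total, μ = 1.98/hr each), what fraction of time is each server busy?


ρ = λ/(cμ) = 6.96/(5·1.98) = 6.96/9.90 = 0.7030

Final: 0.7030


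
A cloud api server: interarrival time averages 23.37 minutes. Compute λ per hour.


λ = 1/(interarrival time) in consistent units.
1 hour = 60 min, so λ = 60/23.37 = 2.5674 per hour

Final: 2.5674 /hr


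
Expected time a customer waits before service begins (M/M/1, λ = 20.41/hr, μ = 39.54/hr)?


ρ = 20.41/39.54 = 0.5162
Wq = ρ/(μ−λ) = 0.5162/(39.54 − 20.41) = 0.5162/19.13 = 0.02698 hr

Final: 0.02698 hr


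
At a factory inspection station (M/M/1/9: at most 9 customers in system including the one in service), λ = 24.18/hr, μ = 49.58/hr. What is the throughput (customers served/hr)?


ρ = 0.4877; P_K = (1−ρ)ρ^9/(1−ρ^10) = 0.0008002
λ_eff = λ(1 − P_K) = 24.18·(1 − 0.0008002) = 24.18·0.999200 = 24.1607 /hr

Final: 24.1607 /hr


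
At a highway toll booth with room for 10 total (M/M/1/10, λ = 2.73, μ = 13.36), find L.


ρ = 2.73/13.36 = 0.2043
L = ρ[1 − (K+1)ρ^K + Kρ^(K+1)] / [(1−ρ)(1−ρ^(K+1))]
Numerator: 0.2043·(1 − 11·0.0000001269 + 10·0.00000002594) = 0.204341
Denominator: (0.7957)·(1.000000) = 0.795659
L = 0.204341/0.795659 = 0.2568

Final: 0.2568


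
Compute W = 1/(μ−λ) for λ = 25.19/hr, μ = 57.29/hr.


W = 1/(μ−λ) = 1/(57.29 − 25.19) = 1/32.10 = 0.03115 hr

Final: 0.03115 hr


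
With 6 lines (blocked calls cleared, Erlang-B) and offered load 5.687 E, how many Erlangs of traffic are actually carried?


B(6,5.687) = 0.242628 (Erlang-B)
Carried load = a(1 − B) = 5.687·(1 − 0.242628) = 5.687·0.757372 = 4.3072 E

Final: 4.3072 Erlangs


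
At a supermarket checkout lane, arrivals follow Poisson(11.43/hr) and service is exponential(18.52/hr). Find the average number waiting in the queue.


ρ = 11.43/18.52 = 0.6172
Lq = ρ²/(1−ρ) = 0.3809/0.3828 = 0.9950

Final: 0.9950


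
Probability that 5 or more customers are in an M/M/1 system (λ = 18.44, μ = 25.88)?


ρ = 18.44/25.88 = 0.7125
P(N ≥ n) = ρ^n = 0.7125^5 = 0.183647

Final: 0.183647


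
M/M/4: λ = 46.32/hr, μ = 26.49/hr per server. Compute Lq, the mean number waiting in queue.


a = λ/μ = 1.7486; ρ = a/4 = 0.4371
P₀ = 0.170635
Lq = P₀·a^c·ρ / (c!·(1−ρ)²) = 0.170635·9.34860·0.4371/(24·0.31680)
= 0.09171

Final: 0.09171


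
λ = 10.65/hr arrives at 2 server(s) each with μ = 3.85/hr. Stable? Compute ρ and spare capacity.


Total capacity cμ = 2·3.85 = 7.70/hr
ρ = λ/(cμ) = 10.65/7.70 = 1.3831
Stable ⇔ ρ < 1: NO
Spare capacity = cμ − λ = 7.70 − 10.65 = -2.95/hr

Final: ρ = 1.3831; unstable; margin = -2.95/hr


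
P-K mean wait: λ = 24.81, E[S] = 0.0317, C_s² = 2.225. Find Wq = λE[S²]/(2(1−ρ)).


ρ = λ·E[S] = 24.81·0.0317 = 0.7865
E[S²] = E[S]²(1+C_s²) = 0.0317²·(1+2.225) = 0.003241
Wq = λ·E[S²]/(2(1−ρ)) = 24.81·0.003241/(2·0.2135) = 0.18828 hr

Final: 0.18828 hr


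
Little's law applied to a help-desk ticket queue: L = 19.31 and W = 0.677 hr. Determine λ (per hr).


λ = L/W = 19.31/0.677 = 28.5229 /hr

Final: 28.5229 /hr


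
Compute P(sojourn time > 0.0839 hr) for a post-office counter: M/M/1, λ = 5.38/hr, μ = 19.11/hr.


W ~ Exponential(μ−λ) for M/M/1.
μ − λ = 19.11 − 5.38 = 13.7300
P(W > t) = e^{−(μ−λ)t} = e^{−1.1519} = 0.316021

Final: 0.316021


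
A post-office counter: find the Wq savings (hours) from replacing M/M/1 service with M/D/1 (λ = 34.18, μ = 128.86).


ρ = 34.18/128.86 = 0.2652
Wq(M/M/1) = ρ/(μ−λ) = 0.2652/94.68 = 0.002802 hr
Wq(M/D/1) = ρ/(2(μ−λ)) = 0.001401 hr
Savings = 0.002802 − 0.001401 = 0.001401 hr

Final: 0.001401 hr


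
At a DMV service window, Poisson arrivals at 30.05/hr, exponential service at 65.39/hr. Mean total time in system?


W = 1/(μ−λ) = 1/(65.39 − 30.05) = 1/35.34 = 0.02830 hr

Final: 0.02830 hr


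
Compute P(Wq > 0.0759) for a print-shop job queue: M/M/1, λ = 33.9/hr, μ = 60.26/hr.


ρ = 33.9/60.26 = 0.5626
P(Wq > t) = ρ·e^{−(μ−λ)t} = 0.5626·e^{−2.0007}
= 0.5626·0.135237 = 0.076079

Final: 0.076079


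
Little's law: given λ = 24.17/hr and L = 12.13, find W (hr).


W = L/λ = 12.13/24.17 = 0.5019 hr

Final: 0.5019 hr


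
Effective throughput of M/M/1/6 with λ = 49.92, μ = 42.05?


ρ = 1.1872; P_K = (1−ρ)ρ^6/(1−ρ^7) = 0.225511
λ_eff = λ(1 − P_K) = 49.92·(1 − 0.225511) = 49.92·0.774489 = 38.6625 /hr

Final: 38.6625 /hr


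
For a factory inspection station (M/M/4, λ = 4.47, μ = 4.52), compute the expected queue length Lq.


a = λ/μ = 0.9889; ρ = a/4 = 0.2472
P₀ = 0.371460
Lq = P₀·a^c·ρ / (c!·(1−ρ)²) = 0.371460·0.95648·0.2472/(24·0.56666)
= 0.006459

Final: 0.006459


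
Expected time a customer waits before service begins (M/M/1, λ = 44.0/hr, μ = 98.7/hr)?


ρ = 44.0/98.7 = 0.4458
Wq = ρ/(μ−λ) = 0.4458/(98.7 − 44.0) = 0.4458/54.70 = 0.008150 hr

Final: 0.008150 hr


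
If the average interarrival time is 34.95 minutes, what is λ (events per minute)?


λ = 1/(interarrival time) in consistent units.
1 minute = 1 min, so λ = 1/34.95 = 0.02861 per minute

Final: 0.02861 /min


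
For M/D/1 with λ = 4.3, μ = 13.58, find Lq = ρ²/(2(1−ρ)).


ρ = 4.3/13.58 = 0.3166
M/D/1: Lq = ρ²/(2(1−ρ)) = 0.1003/(2·0.6834) = 0.07336

Final: 0.07336


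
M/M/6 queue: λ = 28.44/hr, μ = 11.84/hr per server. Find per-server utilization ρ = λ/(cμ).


ρ = λ/(cμ) = 28.44/(6·11.84) = 28.44/71.04 = 0.4003

Final: 0.4003


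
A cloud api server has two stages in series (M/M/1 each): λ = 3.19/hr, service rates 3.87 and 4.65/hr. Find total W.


Each node sees arrival rate λ = 3.19/hr (tandem ⇒ throughput preserved).
W₁ = 1/(μ₁−λ) = 1/(3.87−3.19) = 1.47059 hr
W₂ = 1/(μ₂−λ) = 1/(4.65−3.19) = 0.68493 hr
W_total = W₁ + W₂ = 1.47059 + 0.68493 = 2.15552 hr

Final: 2.15552 hr


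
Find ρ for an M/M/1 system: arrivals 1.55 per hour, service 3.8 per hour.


ρ = λ/μ = 1.55/3.8 = 0.4079

Final: 0.4079


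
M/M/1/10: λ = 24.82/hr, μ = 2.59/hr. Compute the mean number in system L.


ρ = 24.82/2.59 = 9.5830
L = ρ[1 − (K+1)ρ^K + Kρ^(K+1)] / [(1−ρ)(1−ρ^(K+1))]
Numerator: 9.5830·(1 − 11·6531608278.532083 + 10·62592477788.867294) = 5309727140933.148438
Denominator: (-8.5830)·(-62592477787.867294) = 537231961862.660217
L = 5309727140933.148438/537231961862.660217 = 9.8835

Final: 9.8835


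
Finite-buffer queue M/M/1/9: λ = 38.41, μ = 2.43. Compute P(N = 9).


ρ = λ/μ = 38.41/2.43 = 15.8066
P_K = (1−ρ)ρ^K/(1−ρ^(K+1)) = (-14.8066·61594552186.751434)/(1 − 973599485388.116211)
= -912004933201.364746/-973599485387.116211 = 0.936735

Final: 0.936735


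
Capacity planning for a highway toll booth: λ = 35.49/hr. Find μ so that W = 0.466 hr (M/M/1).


W = 1/(μ−λ) ⇒ μ − λ = 1/W = 1/0.466 = 2.1459
μ = λ + 1/W = 35.49 + 2.1459 = 37.6359 per hr

Final: 37.6359 /hr


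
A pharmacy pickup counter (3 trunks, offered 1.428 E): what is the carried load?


B(3,1.428) = 0.123401 (Erlang-B)
Carried load = a(1 − B) = 1.428·(1 − 0.123401) = 1.428·0.876599 = 1.2518 E

Final: 1.2518 Erlangs


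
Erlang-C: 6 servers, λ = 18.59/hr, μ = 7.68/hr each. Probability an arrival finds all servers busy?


a = λ/μ = 2.4206; ρ = a/6 = 0.4034
P₀ = 0.088456 (from M/M/c formula)
C(c,a) = [a^c/(c!(1−ρ))]·P₀ = [201.14490/(720·0.5966)]·0.088456
= 0.46829·0.088456 = 0.041423

Final: 0.041423


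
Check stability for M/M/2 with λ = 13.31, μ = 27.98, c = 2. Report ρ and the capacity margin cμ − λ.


Total capacity cμ = 2·27.98 = 55.96/hr
ρ = λ/(cμ) = 13.31/55.96 = 0.2378
Stable ⇔ ρ < 1: YES
Spare capacity = cμ − λ = 55.96 − 13.31 = 42.65/hr

Final: ρ = 0.2378; stable; margin = 42.65/hr


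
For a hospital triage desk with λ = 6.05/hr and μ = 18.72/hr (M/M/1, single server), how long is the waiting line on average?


ρ = 6.05/18.72 = 0.3232
Lq = ρ²/(1−ρ) = 0.1044/0.6768 = 0.1543

Final: 0.1543


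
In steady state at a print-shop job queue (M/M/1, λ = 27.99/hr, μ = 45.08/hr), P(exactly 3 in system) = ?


ρ = 27.99/45.08 = 0.6209
P_n = (1−ρ)·ρ^n = (1 − 0.6209)·0.6209^3 = 0.3791·0.239363 = 0.090743

Final: 0.090743


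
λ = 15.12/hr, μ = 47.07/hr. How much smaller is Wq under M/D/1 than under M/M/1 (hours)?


ρ = 15.12/47.07 = 0.3212
Wq(M/M/1) = ρ/(μ−λ) = 0.3212/31.95 = 0.01005 hr
Wq(M/D/1) = ρ/(2(μ−λ)) = 0.005027 hr
Savings = 0.01005 − 0.005027 = 0.005027 hr

Final: 0.005027 hr


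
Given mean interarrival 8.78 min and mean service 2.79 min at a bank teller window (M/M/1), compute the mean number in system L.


λ = 60/8.78 = 6.8337 /hr
μ = 60/2.79 = 21.5054 /hr
ρ = λ/μ = 6.8337/21.5054 = 0.3178
L = ρ/(1−ρ) = 0.3178/0.6822 = 0.4658

Final: 0.4658


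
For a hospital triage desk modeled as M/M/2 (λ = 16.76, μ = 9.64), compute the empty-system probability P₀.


a = λ/μ = 16.76/9.64 = 1.7386; ρ = a/c = 0.8693
Σ_{k=0}^{1} a^k/k! (terms k=0..1) = 1.00000 + 1.73859 = 2.73859
Tail: a^2/(2!(1−ρ)) = 3.02269/(2·0.1307) = 11.56300
P₀ = 1/(2.73859 + 11.56300) = 1/14.30159 = 0.069922

Final: 0.069922


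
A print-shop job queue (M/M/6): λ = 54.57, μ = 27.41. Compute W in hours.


a = 1.9909; ρ = 0.3318; P₀ = 0.136379
Lq = P₀·a^c·ρ/(c!(1−ρ)²) = 0.008766
Wq = Lq/λ = 0.008766/54.57 = 0.0001606 hr
W = Wq + 1/μ = 0.0001606 + 0.03648 = 0.03664 hr

Final: 0.03664 hr


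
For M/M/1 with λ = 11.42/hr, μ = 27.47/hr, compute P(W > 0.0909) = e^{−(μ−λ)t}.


W ~ Exponential(μ−λ) for M/M/1.
μ − λ = 27.47 − 11.42 = 16.0500
P(W > t) = e^{−(μ−λ)t} = e^{−1.4589} = 0.232481

Final: 0.232481


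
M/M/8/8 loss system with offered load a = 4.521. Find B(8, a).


B(c,a) = (a^c/c!) / Σ_{k=0}^{c} a^k/k!
a^8/8! = 4.328681
Σ terms (k=0..8): 1.00000 + 4.52100 + 10.21972 + 15.40112 + 17.40711 + 15.73951 + 11.85972 + 7.65969 + 4.32868 = 88.136557
B = 4.328681/88.136557 = 0.049113

Final: 0.049113


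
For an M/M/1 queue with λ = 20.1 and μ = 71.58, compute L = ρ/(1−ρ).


ρ = λ/μ = 20.1/71.58 = 0.2808
L = ρ/(1−ρ) = 0.2808/(1 − 0.2808) = 0.2808/0.7192 = 0.3904

Final: 0.3904


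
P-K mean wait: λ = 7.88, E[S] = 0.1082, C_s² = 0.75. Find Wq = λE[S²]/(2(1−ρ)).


ρ = λ·E[S] = 7.88·0.1082 = 0.8526
E[S²] = E[S]²(1+C_s²) = 0.1082²·(1+0.75) = 0.020488
Wq = λ·E[S²]/(2(1−ρ)) = 7.88·0.020488/(2·0.1474) = 0.54769 hr

Final: 0.54769 hr


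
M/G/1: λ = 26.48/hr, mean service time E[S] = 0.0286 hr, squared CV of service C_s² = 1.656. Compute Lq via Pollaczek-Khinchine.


ρ = λ·E[S] = 26.48·0.0286 = 0.7573
Lq = ρ²(1+C_s²)/(2(1−ρ)) = 0.5735·(1+1.656)/(2·0.2427)
= 0.5735·2.6560/0.4853 = 3.13868

Final: 3.13868


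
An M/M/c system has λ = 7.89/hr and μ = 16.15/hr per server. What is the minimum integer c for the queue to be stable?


Stability requires cμ > λ ⇔ c > λ/μ.
λ/μ = 7.89/16.15 = 0.4885
Minimum integer c = ⌊0.4885⌋ + 1 = 1
Check: 1·16.15 = 16.15 > 7.89, while 0·16.15 = 0.00 ≤ 7.89

Final: 1 servers


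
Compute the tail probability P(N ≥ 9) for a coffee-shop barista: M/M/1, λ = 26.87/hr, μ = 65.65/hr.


ρ = 26.87/65.65 = 0.4093
P(N ≥ n) = ρ^n = 0.4093^9 = 0.0003223

Final: 0.0003223


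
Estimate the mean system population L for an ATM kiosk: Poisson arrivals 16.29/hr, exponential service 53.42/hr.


ρ = λ/μ = 16.29/53.42 = 0.3049
L = ρ/(1−ρ) = 0.3049/(1 − 0.3049) = 0.3049/0.6951 = 0.4387

Final: 0.4387


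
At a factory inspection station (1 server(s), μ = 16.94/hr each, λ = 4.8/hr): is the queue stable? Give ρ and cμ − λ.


Total capacity cμ = 1·16.94 = 16.94/hr
ρ = λ/(cμ) = 4.8/16.94 = 0.2834
Stable ⇔ ρ < 1: YES
Spare capacity = cμ − λ = 16.94 − 4.8 = 12.14/hr

Final: ρ = 0.2834; stable; margin = 12.14/hr


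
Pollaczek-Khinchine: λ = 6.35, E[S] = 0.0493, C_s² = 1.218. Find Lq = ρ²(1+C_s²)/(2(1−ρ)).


ρ = λ·E[S] = 6.35·0.0493 = 0.3131
Lq = ρ²(1+C_s²)/(2(1−ρ)) = 0.09800·(1+1.218)/(2·0.6869)
= 0.09800·2.2180/1.3739 = 0.15822

Final: 0.15822


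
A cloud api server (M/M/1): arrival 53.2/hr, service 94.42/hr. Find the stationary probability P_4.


ρ = 53.2/94.42 = 0.5634
P_n = (1−ρ)·ρ^n = (1 − 0.5634)·0.5634^4 = 0.4366·0.100784 = 0.043998

Final: 0.043998


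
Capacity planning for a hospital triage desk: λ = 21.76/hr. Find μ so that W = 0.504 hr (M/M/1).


W = 1/(μ−λ) ⇒ μ − λ = 1/W = 1/0.504 = 1.9841
μ = λ + 1/W = 21.76 + 1.9841 = 23.7441 per hr

Final: 23.7441 /hr


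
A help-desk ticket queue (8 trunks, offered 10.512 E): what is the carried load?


B(8,10.512) = 0.361656 (Erlang-B)
Carried load = a(1 − B) = 10.512·(1 − 0.361656) = 10.512·0.638344 = 6.7103 E

Final: 6.7103 Erlangs


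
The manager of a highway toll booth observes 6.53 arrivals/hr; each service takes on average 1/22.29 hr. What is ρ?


ρ = λ/μ = 6.53/22.29 = 0.2930

Final: 0.2930


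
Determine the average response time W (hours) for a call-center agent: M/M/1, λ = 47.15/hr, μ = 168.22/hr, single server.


W = 1/(μ−λ) = 1/(168.22 − 47.15) = 1/121.07 = 0.008260 hr

Final: 0.008260 hr


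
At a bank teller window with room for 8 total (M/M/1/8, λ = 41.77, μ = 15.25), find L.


ρ = 41.77/15.25 = 2.7390
L = ρ[1 − (K+1)ρ^K + Kρ^(K+1)] / [(1−ρ)(1−ρ^(K+1))]
Numerator: 2.7390·(1 − 9·3167.794881 + 8·8676.642110) = 112036.679859
Denominator: (-1.7390)·(-8675.642110) = 15087.083853
L = 112036.679859/15087.083853 = 7.4260

Final: 7.4260


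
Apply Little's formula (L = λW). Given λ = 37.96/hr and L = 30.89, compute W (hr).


W = L/λ = 30.89/37.96 = 0.8138 hr

Final: 0.8138 hr


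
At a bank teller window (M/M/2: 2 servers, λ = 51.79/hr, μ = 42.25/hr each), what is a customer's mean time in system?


a = 1.2258; ρ = 0.6129; P₀ = 0.240003
Lq = P₀·a^c·ρ/(c!(1−ρ)²) = 0.73751
Wq = Lq/λ = 0.73751/51.79 = 0.01424 hr
W = Wq + 1/μ = 0.01424 + 0.02367 = 0.03791 hr

Final: 0.03791 hr


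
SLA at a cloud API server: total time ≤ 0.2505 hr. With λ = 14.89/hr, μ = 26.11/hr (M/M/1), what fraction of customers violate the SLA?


W ~ Exponential(μ−λ) for M/M/1.
μ − λ = 26.11 − 14.89 = 11.2200
P(W > t) = e^{−(μ−λ)t} = e^{−2.8106} = 0.060168

Final: 0.060168


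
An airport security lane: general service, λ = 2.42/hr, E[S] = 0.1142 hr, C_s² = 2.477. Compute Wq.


ρ = λ·E[S] = 2.42·0.1142 = 0.2764
E[S²] = E[S]²(1+C_s²) = 0.1142²·(1+2.477) = 0.045346
Wq = λ·E[S²]/(2(1−ρ)) = 2.42·0.045346/(2·0.7236) = 0.07582 hr

Final: 0.07582 hr


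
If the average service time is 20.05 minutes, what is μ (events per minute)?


μ = 1/(service time) in consistent units.
1 minute = 1 min, so μ = 1/20.05 = 0.04988 per minute

Final: 0.04988 /min


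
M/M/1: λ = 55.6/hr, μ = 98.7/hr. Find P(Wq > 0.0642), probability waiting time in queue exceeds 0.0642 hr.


ρ = 55.6/98.7 = 0.5633
P(Wq > t) = ρ·e^{−(μ−λ)t} = 0.5633·e^{−2.7670}
= 0.5633·0.062849 = 0.035404

Final: 0.035404


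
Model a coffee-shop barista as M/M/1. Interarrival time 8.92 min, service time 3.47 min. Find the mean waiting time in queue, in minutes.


λ = 60/8.92 = 6.7265 /hr
μ = 60/3.47 = 17.2911 /hr
ρ = λ/μ = 6.7265/17.2911 = 0.3890
Wq = ρ/(μ−λ) = 0.3890/(17.2911−6.7265) = 0.03682 hr
In minutes: 0.03682·60 = 2.209 min

Final: 2.209 min


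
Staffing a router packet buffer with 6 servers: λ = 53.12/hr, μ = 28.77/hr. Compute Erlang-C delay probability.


a = λ/μ = 1.8464; ρ = a/6 = 0.3077
P₀ = 0.157666 (from M/M/c formula)
C(c,a) = [a^c/(c!(1−ρ))]·P₀ = [39.61952/(720·0.6923)]·0.157666
= 0.07949·0.157666 = 0.012533

Final: 0.012533


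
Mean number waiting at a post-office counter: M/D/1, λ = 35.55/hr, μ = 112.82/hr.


ρ = 35.55/112.82 = 0.3151
M/D/1: Lq = ρ²/(2(1−ρ)) = 0.09929/(2·0.6849) = 0.07249

Final: 0.07249


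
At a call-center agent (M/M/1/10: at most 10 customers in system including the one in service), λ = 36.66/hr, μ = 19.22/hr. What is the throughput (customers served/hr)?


ρ = 1.9074; P_K = (1−ρ)ρ^10/(1−ρ^11) = 0.476114
λ_eff = λ(1 − P_K) = 36.66·(1 − 0.476114) = 36.66·0.523886 = 19.2056 /hr

Final: 19.2056 /hr


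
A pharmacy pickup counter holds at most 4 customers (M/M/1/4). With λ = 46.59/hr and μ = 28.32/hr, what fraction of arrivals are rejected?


ρ = λ/μ = 46.59/28.32 = 1.6451
P_K = (1−ρ)ρ^K/(1−ρ^(K+1)) = (-0.6451·7.324835)/(1 − 12.050285)
= -4.725450/-11.050285 = 0.427631

Final: 0.427631


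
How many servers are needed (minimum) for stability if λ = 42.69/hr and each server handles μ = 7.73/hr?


Stability requires cμ > λ ⇔ c > λ/μ.
λ/μ = 42.69/7.73 = 5.5226
Minimum integer c = ⌊5.5226⌋ + 1 = 6
Check: 6·7.73 = 46.38 > 42.69, while 5·7.73 = 38.65 ≤ 42.69

Final: 6 servers


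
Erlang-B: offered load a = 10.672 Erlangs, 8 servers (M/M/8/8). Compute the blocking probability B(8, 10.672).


B(c,a) = (a^c/c!) / Σ_{k=0}^{c} a^k/k!
a^8/8! = 4172.977174
Σ terms (k=0..8): 1.00000 + 10.67200 + 56.94579 + 202.57516 + 540.47054 + 1153.58032 + 2051.83485 + 3128.16880 + 4172.97717 = 11318.224635
B = 4172.977174/11318.224635 = 0.368695

Final: 0.368695


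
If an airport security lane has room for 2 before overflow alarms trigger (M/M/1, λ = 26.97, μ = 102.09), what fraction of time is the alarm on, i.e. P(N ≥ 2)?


ρ = 26.97/102.09 = 0.2642
P(N ≥ n) = ρ^n = 0.2642^2 = 0.069790

Final: 0.069790


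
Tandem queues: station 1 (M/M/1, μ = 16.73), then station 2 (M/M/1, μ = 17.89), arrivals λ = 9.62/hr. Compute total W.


Each node sees arrival rate λ = 9.62/hr (tandem ⇒ throughput preserved).
W₁ = 1/(μ₁−λ) = 1/(16.73−9.62) = 0.14065 hr
W₂ = 1/(μ₂−λ) = 1/(17.89−9.62) = 0.12092 hr
W_total = W₁ + W₂ = 0.14065 + 0.12092 = 0.26157 hr

Final: 0.26157 hr


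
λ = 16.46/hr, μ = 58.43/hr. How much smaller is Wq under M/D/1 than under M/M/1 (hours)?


ρ = 16.46/58.43 = 0.2817
Wq(M/M/1) = ρ/(μ−λ) = 0.2817/41.97 = 0.006712 hr
Wq(M/D/1) = ρ/(2(μ−λ)) = 0.003356 hr
Savings = 0.006712 − 0.003356 = 0.003356 hr

Final: 0.003356 hr


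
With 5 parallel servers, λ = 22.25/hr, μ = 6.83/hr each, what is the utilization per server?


ρ = λ/(cμ) = 22.25/(5·6.83) = 22.25/34.15 = 0.6515

Final: 0.6515


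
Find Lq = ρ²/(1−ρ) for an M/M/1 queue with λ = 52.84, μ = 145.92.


ρ = 52.84/145.92 = 0.3621
Lq = ρ²/(1−ρ) = 0.1311/0.6379 = 0.2056

Final: 0.2056


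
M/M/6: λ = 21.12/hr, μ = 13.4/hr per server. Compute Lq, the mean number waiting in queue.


a = λ/μ = 1.5761; ρ = a/6 = 0.2627
P₀ = 0.206705
Lq = P₀·a^c·ρ / (c!·(1−ρ)²) = 0.206705·15.32974·0.2627/(720·0.54363)
= 0.002127

Final: 0.002127


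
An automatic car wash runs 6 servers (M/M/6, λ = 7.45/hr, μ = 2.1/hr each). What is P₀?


a = λ/μ = 7.45/2.1 = 3.5476; ρ = a/c = 0.5913
Σ_{k=0}^{5} a^k/k! (terms k=0..5) = 1.00000 + 3.54762 + 6.29280 + 7.44149 + 6.59989 + 4.68278 = 29.56457
Tail: a^6/(6!(1−ρ)) = 1993.52583/(720·0.4087) = 6.77412
P₀ = 1/(29.56457 + 6.77412) = 1/36.33869 = 0.027519

Final: 0.027519


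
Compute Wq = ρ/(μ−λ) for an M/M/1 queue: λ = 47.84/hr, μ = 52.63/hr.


ρ = 47.84/52.63 = 0.9090
Wq = ρ/(μ−λ) = 0.9090/(52.63 − 47.84) = 0.9090/4.79 = 0.1898 hr

Final: 0.1898 hr


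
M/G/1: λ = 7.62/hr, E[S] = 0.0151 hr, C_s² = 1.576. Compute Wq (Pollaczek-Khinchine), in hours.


ρ = λ·E[S] = 7.62·0.0151 = 0.1151
E[S²] = E[S]²(1+C_s²) = 0.0151²·(1+1.576) = 0.0005874
Wq = λ·E[S²]/(2(1−ρ)) = 7.62·0.0005874/(2·0.8849) = 0.002529 hr

Final: 0.002529 hr


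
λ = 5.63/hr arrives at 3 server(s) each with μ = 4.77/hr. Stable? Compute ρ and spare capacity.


Total capacity cμ = 3·4.77 = 14.31/hr
ρ = λ/(cμ) = 5.63/14.31 = 0.3934
Stable ⇔ ρ < 1: YES
Spare capacity = cμ − λ = 14.31 − 5.63 = 8.68/hr

Final: ρ = 0.3934; stable; margin = 8.68/hr


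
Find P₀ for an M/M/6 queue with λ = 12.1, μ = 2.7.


a = λ/μ = 12.1/2.7 = 4.4815; ρ = a/c = 0.7469
Σ_{k=0}^{5} a^k/k! (terms k=0..5) = 1.00000 + 4.48148 + 10.04184 + 15.00077 + 16.80642 + 15.06353 = 62.39404
Tail: a^6/(6!(1−ρ)) = 8100.83221/(720·0.2531) = 44.45579
P₀ = 1/(62.39404 + 44.45579) = 1/106.84983 = 0.009359

Final: 0.009359


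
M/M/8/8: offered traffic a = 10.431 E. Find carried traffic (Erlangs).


B(8,10.431) = 0.358046 (Erlang-B)
Carried load = a(1 − B) = 10.431·(1 − 0.358046) = 10.431·0.641954 = 6.6962 E

Final: 6.6962 Erlangs


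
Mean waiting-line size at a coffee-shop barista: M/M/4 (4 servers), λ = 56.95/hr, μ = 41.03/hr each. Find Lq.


a = λ/μ = 1.3880; ρ = a/4 = 0.3470
P₀ = 0.247905
Lq = P₀·a^c·ρ / (c!·(1−ρ)²) = 0.247905·3.71167·0.3470/(24·0.42641)
= 0.03120

Final: 0.03120


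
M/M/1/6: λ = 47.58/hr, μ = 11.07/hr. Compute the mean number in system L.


ρ = 47.58/11.07 = 4.2981
L = ρ[1 − (K+1)ρ^K + Kρ^(K+1)] / [(1−ρ)(1−ρ^(K+1))]
Numerator: 4.2981·(1 − 7·6304.648825 + 6·27098.029907) = 509138.827501
Denominator: (-3.2981)·(-27097.029907) = 89368.795115
L = 509138.827501/89368.795115 = 5.6971

Final: 5.6971


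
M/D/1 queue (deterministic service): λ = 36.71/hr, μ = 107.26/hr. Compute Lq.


ρ = 36.71/107.26 = 0.3423
M/D/1: Lq = ρ²/(2(1−ρ)) = 0.1171/(2·0.6577) = 0.08904

Final: 0.08904


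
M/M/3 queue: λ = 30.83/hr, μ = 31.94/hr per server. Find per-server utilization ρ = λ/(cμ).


ρ = λ/(cμ) = 30.83/(3·31.94) = 30.83/95.82 = 0.3217

Final: 0.3217


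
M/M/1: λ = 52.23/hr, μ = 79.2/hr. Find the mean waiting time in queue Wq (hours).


ρ = 52.23/79.2 = 0.6595
Wq = ρ/(μ−λ) = 0.6595/(79.2 − 52.23) = 0.6595/26.97 = 0.02445 hr

Final: 0.02445 hr


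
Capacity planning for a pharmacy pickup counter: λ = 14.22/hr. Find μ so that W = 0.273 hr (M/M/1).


W = 1/(μ−λ) ⇒ μ − λ = 1/W = 1/0.273 = 3.6630
μ = λ + 1/W = 14.22 + 3.6630 = 17.8830 per hr

Final: 17.8830 /hr


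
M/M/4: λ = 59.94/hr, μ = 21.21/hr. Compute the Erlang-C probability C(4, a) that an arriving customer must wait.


a = λ/μ = 2.8260; ρ = a/4 = 0.7065
P₀ = 0.048459 (from M/M/c formula)
C(c,a) = [a^c/(c!(1−ρ))]·P₀ = [63.78290/(24·0.2935)]·0.048459
= 9.05512·0.048459 = 0.438802

Final: 0.438802


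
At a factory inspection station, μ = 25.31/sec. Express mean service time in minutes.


Mean service time = 1/μ = 1/25.31 second = 0.03951 second
In minutes: 0.03951 × 0.0166667 = 0.0006585 min

Final: 0.0006585 min


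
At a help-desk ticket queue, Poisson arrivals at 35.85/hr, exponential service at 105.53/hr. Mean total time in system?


W = 1/(μ−λ) = 1/(105.53 − 35.85) = 1/69.68 = 0.01435 hr

Final: 0.01435 hr


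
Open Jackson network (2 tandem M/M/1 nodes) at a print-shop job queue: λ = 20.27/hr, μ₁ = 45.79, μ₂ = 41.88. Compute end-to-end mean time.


Each node sees arrival rate λ = 20.27/hr (tandem ⇒ throughput preserved).
W₁ = 1/(μ₁−λ) = 1/(45.79−20.27) = 0.03918 hr
W₂ = 1/(μ₂−λ) = 1/(41.88−20.27) = 0.04627 hr
W_total = W₁ + W₂ = 0.03918 + 0.04627 = 0.08546 hr

Final: 0.08546 hr


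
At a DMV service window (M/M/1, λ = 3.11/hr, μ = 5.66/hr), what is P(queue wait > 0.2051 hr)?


ρ = 3.11/5.66 = 0.5495
P(Wq > t) = ρ·e^{−(μ−λ)t} = 0.5495·e^{−0.5230}
= 0.5495·0.592737 = 0.325691

Final: 0.325691


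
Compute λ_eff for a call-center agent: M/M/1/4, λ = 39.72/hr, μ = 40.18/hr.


ρ = 0.9886; P_K = (1−ρ)ρ^4/(1−ρ^5) = 0.195421
λ_eff = λ(1 − P_K) = 39.72·(1 − 0.195421) = 39.72·0.804579 = 31.9579 /hr

Final: 31.9579 /hr


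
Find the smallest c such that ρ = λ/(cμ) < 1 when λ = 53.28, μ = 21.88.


Stability requires cμ > λ ⇔ c > λ/μ.
λ/μ = 53.28/21.88 = 2.4351
Minimum integer c = ⌊2.4351⌋ + 1 = 3
Check: 3·21.88 = 65.64 > 53.28, while 2·21.88 = 43.76 ≤ 53.28

Final: 3 servers


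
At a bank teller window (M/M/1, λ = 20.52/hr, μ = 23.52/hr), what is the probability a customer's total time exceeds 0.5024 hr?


W ~ Exponential(μ−λ) for M/M/1.
μ − λ = 23.52 − 20.52 = 3.0000
P(W > t) = e^{−(μ−λ)t} = e^{−1.5072} = 0.221529

Final: 0.221529


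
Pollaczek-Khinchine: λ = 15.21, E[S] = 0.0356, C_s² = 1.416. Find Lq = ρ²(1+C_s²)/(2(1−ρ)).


ρ = λ·E[S] = 15.21·0.0356 = 0.5415
Lq = ρ²(1+C_s²)/(2(1−ρ)) = 0.2932·(1+1.416)/(2·0.4585)
= 0.2932·2.4160/0.9170 = 0.77244

Final: 0.77244


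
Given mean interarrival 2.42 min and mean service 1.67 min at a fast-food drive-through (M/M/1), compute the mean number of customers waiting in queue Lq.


λ = 60/2.42 = 24.7934 /hr
μ = 60/1.67 = 35.9281 /hr
ρ = λ/μ = 24.7934/35.9281 = 0.6901
Lq = ρ²/(1−ρ) = 0.4762/0.3099 = 1.5366

Final: 1.5366


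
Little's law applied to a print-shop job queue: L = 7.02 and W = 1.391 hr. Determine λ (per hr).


λ = L/W = 7.02/1.391 = 5.0467 /hr

Final: 5.0467 /hr


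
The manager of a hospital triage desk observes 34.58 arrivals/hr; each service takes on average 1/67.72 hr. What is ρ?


ρ = λ/μ = 34.58/67.72 = 0.5106

Final: 0.5106


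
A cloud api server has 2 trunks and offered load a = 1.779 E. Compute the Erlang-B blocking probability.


B(c,a) = (a^c/c!) / Σ_{k=0}^{c} a^k/k!
a^2/2! = 1.582420
Σ terms (k=0..2): 1.00000 + 1.77900 + 1.58242 = 4.361420
B = 1.582420/4.361420 = 0.362822

Final: 0.362822


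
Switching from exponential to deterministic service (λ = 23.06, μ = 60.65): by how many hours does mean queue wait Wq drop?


ρ = 23.06/60.65 = 0.3802
Wq(M/M/1) = ρ/(μ−λ) = 0.3802/37.59 = 0.01011 hr
Wq(M/D/1) = ρ/(2(μ−λ)) = 0.005057 hr
Savings = 0.01011 − 0.005057 = 0.005057 hr

Final: 0.005057 hr


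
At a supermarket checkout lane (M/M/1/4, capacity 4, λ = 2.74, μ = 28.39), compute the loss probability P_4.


ρ = λ/μ = 2.74/28.39 = 0.09651
P_K = (1−ρ)ρ^K/(1−ρ^(K+1)) = (0.9035·0.00008676)/(1 − 0.000008374)
= 0.00007839/0.999992 = 0.00007839

Final: 0.00007839


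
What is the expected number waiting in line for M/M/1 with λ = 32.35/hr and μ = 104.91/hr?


ρ = 32.35/104.91 = 0.3084
Lq = ρ²/(1−ρ) = 0.09509/0.6916 = 0.1375

Final: 0.1375


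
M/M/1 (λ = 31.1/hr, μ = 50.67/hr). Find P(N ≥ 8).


ρ = 31.1/50.67 = 0.6138
P(N ≥ n) = ρ^n = 0.6138^8 = 0.020141

Final: 0.020141


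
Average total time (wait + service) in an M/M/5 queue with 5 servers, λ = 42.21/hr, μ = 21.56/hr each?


a = 1.9578; ρ = 0.3916; P₀ = 0.140232
Lq = P₀·a^c·ρ/(c!(1−ρ)²) = 0.03555
Wq = Lq/λ = 0.03555/42.21 = 0.0008423 hr
W = Wq + 1/μ = 0.0008423 + 0.04638 = 0.04722 hr

Final: 0.04722 hr


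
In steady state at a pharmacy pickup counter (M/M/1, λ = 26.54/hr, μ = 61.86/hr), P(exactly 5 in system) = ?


ρ = 26.54/61.86 = 0.4290
P_n = (1−ρ)·ρ^n = (1 − 0.4290)·0.4290^5 = 0.5710·0.014536 = 0.008300

Final: 0.008300


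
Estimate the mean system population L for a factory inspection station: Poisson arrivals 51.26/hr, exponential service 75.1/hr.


ρ = λ/μ = 51.26/75.1 = 0.6826
L = ρ/(1−ρ) = 0.6826/(1 − 0.6826) = 0.6826/0.3174 = 2.1502

Final: 2.1502


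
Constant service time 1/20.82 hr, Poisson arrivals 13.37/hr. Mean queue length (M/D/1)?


ρ = 13.37/20.82 = 0.6422
M/D/1: Lq = ρ²/(2(1−ρ)) = 0.4124/(2·0.3578) = 0.57623

Final: 0.57623


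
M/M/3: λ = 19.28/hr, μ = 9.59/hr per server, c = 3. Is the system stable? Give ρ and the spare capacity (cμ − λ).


Total capacity cμ = 3·9.59 = 28.77/hr
ρ = λ/(cμ) = 19.28/28.77 = 0.6701
Stable ⇔ ρ < 1: YES
Spare capacity = cμ − λ = 28.77 − 19.28 = 9.49/hr

Final: ρ = 0.6701; stable; margin = 9.49/hr


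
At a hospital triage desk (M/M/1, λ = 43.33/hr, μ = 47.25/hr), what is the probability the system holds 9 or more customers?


ρ = 43.33/47.25 = 0.9170
P(N ≥ n) = ρ^n = 0.9170^9 = 0.458651

Final: 0.458651


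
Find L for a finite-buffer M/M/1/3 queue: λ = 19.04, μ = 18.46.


ρ = 19.04/18.46 = 1.0314
L = ρ[1 − (K+1)ρ^K + Kρ^(K+1)] / [(1−ρ)(1−ρ^(K+1))]
Numerator: 1.0314·(1 − 4·1.097250 + 3·1.131725) = 0.006368
Denominator: (-0.03142)·(-0.131725) = 0.004139
L = 0.006368/0.004139 = 1.5387

Final: 1.5387


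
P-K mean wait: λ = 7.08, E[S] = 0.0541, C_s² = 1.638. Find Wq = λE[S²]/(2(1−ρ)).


ρ = λ·E[S] = 7.08·0.0541 = 0.3830
E[S²] = E[S]²(1+C_s²) = 0.0541²·(1+1.638) = 0.007721
Wq = λ·E[S²]/(2(1−ρ)) = 7.08·0.007721/(2·0.6170) = 0.04430 hr

Final: 0.04430 hr


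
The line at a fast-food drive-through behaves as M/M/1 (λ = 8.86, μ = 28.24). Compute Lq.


ρ = 8.86/28.24 = 0.3137
Lq = ρ²/(1−ρ) = 0.09843/0.6863 = 0.1434

Final: 0.1434


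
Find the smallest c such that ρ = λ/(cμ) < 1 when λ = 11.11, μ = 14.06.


Stability requires cμ > λ ⇔ c > λ/μ.
λ/μ = 11.11/14.06 = 0.7902
Minimum integer c = ⌊0.7902⌋ + 1 = 1
Check: 1·14.06 = 14.06 > 11.11, while 0·14.06 = 0.00 ≤ 11.11

Final: 1 servers


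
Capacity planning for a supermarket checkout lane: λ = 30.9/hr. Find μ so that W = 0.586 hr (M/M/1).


W = 1/(μ−λ) ⇒ μ − λ = 1/W = 1/0.586 = 1.7065
μ = λ + 1/W = 30.9 + 1.7065 = 32.6065 per hr

Final: 32.6065 /hr


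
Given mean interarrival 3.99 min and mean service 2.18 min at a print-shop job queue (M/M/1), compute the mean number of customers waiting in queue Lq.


λ = 60/3.99 = 15.0376 /hr
μ = 60/2.18 = 27.5229 /hr
ρ = λ/μ = 15.0376/27.5229 = 0.5464
Lq = ρ²/(1−ρ) = 0.2985/0.4536 = 0.6581

Final: 0.6581


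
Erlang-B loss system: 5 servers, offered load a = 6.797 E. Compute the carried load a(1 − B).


B(5,6.797) = 0.412525 (Erlang-B)
Carried load = a(1 − B) = 6.797·(1 − 0.412525) = 6.797·0.587475 = 3.9931 E

Final: 3.9931 Erlangs


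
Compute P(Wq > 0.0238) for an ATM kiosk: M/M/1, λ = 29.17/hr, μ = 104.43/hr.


ρ = 29.17/104.43 = 0.2793
P(Wq > t) = ρ·e^{−(μ−λ)t} = 0.2793·e^{−1.7912}
= 0.2793·0.166762 = 0.046581

Final: 0.046581


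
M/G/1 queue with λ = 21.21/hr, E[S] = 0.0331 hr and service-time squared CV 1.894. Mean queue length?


ρ = λ·E[S] = 21.21·0.0331 = 0.7021
Lq = ρ²(1+C_s²)/(2(1−ρ)) = 0.4929·(1+1.894)/(2·0.2979)
= 0.4929·2.8940/0.5959 = 2.39367

Final: 2.39367


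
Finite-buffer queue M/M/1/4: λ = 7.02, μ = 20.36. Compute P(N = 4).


ρ = λ/μ = 7.02/20.36 = 0.3448
P_K = (1−ρ)ρ^K/(1−ρ^(K+1)) = (0.6552·0.014133)/(1 − 0.004873)
= 0.009260/0.995127 = 0.009305

Final: 0.009305


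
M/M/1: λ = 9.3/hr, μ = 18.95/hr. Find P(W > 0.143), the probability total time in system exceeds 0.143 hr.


W ~ Exponential(μ−λ) for M/M/1.
μ − λ = 18.95 − 9.3 = 9.6500
P(W > t) = e^{−(μ−λ)t} = e^{−1.3799} = 0.251591

Final: 0.251591


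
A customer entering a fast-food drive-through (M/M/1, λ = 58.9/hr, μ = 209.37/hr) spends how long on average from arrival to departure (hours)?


W = 1/(μ−λ) = 1/(209.37 − 58.9) = 1/150.47 = 0.006646 hr

Final: 0.006646 hr


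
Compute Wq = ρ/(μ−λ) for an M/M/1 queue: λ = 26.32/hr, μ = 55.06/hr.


ρ = 26.32/55.06 = 0.4780
Wq = ρ/(μ−λ) = 0.4780/(55.06 − 26.32) = 0.4780/28.74 = 0.01663 hr

Final: 0.01663 hr


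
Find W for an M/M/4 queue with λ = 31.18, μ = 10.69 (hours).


a = 2.9167; ρ = 0.7292; P₀ = 0.042659
Lq = P₀·a^c·ρ/(c!(1−ρ)²) = 1.27906
Wq = Lq/λ = 1.27906/31.18 = 0.04102 hr
W = Wq + 1/μ = 0.04102 + 0.09355 = 0.13457 hr

Final: 0.13457 hr


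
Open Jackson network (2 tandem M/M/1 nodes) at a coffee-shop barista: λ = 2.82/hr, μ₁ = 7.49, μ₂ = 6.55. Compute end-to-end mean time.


Each node sees arrival rate λ = 2.82/hr (tandem ⇒ throughput preserved).
W₁ = 1/(μ₁−λ) = 1/(7.49−2.82) = 0.21413 hr
W₂ = 1/(μ₂−λ) = 1/(6.55−2.82) = 0.26810 hr
W_total = W₁ + W₂ = 0.21413 + 0.26810 = 0.48223 hr

Final: 0.48223 hr


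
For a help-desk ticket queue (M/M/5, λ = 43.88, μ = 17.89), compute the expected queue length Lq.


a = λ/μ = 2.4528; ρ = a/5 = 0.4906
P₀ = 0.084173
Lq = P₀·a^c·ρ / (c!·(1−ρ)²) = 0.084173·88.77310·0.4906/(120·0.25954)
= 0.11770

Final: 0.11770


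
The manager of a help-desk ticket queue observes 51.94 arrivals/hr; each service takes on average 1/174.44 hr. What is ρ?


ρ = λ/μ = 51.94/174.44 = 0.2978

Final: 0.2978


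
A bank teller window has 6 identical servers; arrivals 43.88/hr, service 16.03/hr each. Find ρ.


ρ = λ/(cμ) = 43.88/(6·16.03) = 43.88/96.18 = 0.4562

Final: 0.4562


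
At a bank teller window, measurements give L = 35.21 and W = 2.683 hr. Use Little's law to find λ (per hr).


λ = L/W = 35.21/2.683 = 13.1234 /hr

Final: 13.1234 /hr


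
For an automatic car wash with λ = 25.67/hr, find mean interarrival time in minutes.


Mean interarrival time = 1/λ = 1/25.67 hour = 0.03896 hour
In minutes: 0.03896 × 60 = 2.3374 min

Final: 2.3374 min


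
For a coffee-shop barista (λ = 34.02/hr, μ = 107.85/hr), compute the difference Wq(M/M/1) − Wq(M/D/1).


ρ = 34.02/107.85 = 0.3154
Wq(M/M/1) = ρ/(μ−λ) = 0.3154/73.83 = 0.004272 hr
Wq(M/D/1) = ρ/(2(μ−λ)) = 0.002136 hr
Savings = 0.004272 − 0.002136 = 0.002136 hr

Final: 0.002136 hr


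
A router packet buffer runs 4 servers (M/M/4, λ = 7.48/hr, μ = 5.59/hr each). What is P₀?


a = λ/μ = 7.48/5.59 = 1.3381; ρ = a/c = 0.3345
Σ_{k=0}^{3} a^k/k! (terms k=0..3) = 1.00000 + 1.33810 + 0.89526 + 0.39932 = 3.63268
Tail: a^4/(4!(1−ρ)) = 3.20597/(24·0.6655) = 0.20073
P₀ = 1/(3.63268 + 0.20073) = 1/3.83341 = 0.260864

Final: 0.260864


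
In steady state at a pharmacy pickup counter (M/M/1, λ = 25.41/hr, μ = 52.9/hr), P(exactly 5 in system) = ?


ρ = 25.41/52.9 = 0.4803
P_n = (1−ρ)·ρ^n = (1 − 0.4803)·0.4803^5 = 0.5197·0.025571 = 0.013288

Final: 0.013288


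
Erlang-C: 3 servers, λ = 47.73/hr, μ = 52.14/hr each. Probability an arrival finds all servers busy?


a = λ/μ = 0.9154; ρ = a/3 = 0.3051
P₀ = 0.397075 (from M/M/c formula)
C(c,a) = [a^c/(c!(1−ρ))]·P₀ = [0.76712/(6·0.6949)]·0.397075
= 0.18400·0.397075 = 0.073061

Final: 0.073061


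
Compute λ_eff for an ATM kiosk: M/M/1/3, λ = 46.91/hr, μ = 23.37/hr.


ρ = 2.0073; P_K = (1−ρ)ρ^3/(1−ρ^4) = 0.534752
λ_eff = λ(1 − P_K) = 46.91·(1 − 0.534752) = 46.91·0.465248 = 21.8248 /hr

Final: 21.8248 /hr


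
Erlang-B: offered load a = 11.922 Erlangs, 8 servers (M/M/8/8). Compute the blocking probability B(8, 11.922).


B(c,a) = (a^c/c!) / Σ_{k=0}^{c} a^k/k!
a^8/8! = 10122.141789
Σ terms (k=0..8): 1.00000 + 11.92200 + 71.06704 + 282.42042 + 841.75408 + 2007.07842 + 3988.06482 + 6792.24411 + 10122.14179 = 24117.692684
B = 10122.141789/24117.692684 = 0.419698

Final: 0.419698


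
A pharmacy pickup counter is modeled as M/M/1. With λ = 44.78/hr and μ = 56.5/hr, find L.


ρ = λ/μ = 44.78/56.5 = 0.7926
L = ρ/(1−ρ) = 0.7926/(1 − 0.7926) = 0.7926/0.2074 = 3.8208

Final: 3.8208


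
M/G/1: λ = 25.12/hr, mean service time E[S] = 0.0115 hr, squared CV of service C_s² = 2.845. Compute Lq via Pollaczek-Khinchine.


ρ = λ·E[S] = 25.12·0.0115 = 0.2889
Lq = ρ²(1+C_s²)/(2(1−ρ)) = 0.08345·(1+2.845)/(2·0.7111)
= 0.08345·3.8450/1.4222 = 0.22561

Final: 0.22561


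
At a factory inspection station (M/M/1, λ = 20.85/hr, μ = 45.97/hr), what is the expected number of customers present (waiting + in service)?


ρ = λ/μ = 20.85/45.97 = 0.4536
L = ρ/(1−ρ) = 0.4536/(1 − 0.4536) = 0.4536/0.5464 = 0.8300

Final: 0.8300


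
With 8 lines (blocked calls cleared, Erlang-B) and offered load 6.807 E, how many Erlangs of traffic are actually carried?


B(8,6.807) = 0.167717 (Erlang-B)
Carried load = a(1 − B) = 6.807·(1 − 0.167717) = 6.807·0.832283 = 5.6653 E

Final: 5.6653 Erlangs


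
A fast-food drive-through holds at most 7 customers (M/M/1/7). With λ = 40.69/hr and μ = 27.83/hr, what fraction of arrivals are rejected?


ρ = λ/μ = 40.69/27.83 = 1.4621
P_K = (1−ρ)ρ^K/(1−ρ^(K+1)) = (-0.4621·14.283064)/(1 − 20.883143)
= -6.600079/-19.883143 = 0.331943

Final: 0.331943


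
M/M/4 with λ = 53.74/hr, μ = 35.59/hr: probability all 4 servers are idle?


a = λ/μ = 53.74/35.59 = 1.5100; ρ = a/c = 0.3775
Σ_{k=0}^{3} a^k/k! (terms k=0..3) = 1.00000 + 1.50997 + 1.14001 + 0.57380 = 4.22378
Tail: a^4/(4!(1−ρ)) = 5.19851/(24·0.6225) = 0.34796
P₀ = 1/(4.22378 + 0.34796) = 1/4.57174 = 0.218735

Final: 0.218735


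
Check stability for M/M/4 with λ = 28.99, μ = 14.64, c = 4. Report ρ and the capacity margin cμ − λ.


Total capacity cμ = 4·14.64 = 58.56/hr
ρ = λ/(cμ) = 28.99/58.56 = 0.4950
Stable ⇔ ρ < 1: YES
Spare capacity = cμ − λ = 58.56 − 28.99 = 29.57/hr

Final: ρ = 0.4950; stable; margin = 29.57/hr


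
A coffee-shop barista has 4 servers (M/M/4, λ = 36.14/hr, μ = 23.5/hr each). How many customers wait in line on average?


a = λ/μ = 1.5379; ρ = a/4 = 0.3845
P₀ = 0.212530
Lq = P₀·a^c·ρ / (c!·(1−ρ)²) = 0.212530·5.59347·0.3845/(24·0.37888)
= 0.05026

Final: 0.05026


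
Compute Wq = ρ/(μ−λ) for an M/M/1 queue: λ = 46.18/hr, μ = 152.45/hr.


ρ = 46.18/152.45 = 0.3029
Wq = ρ/(μ−λ) = 0.3029/(152.45 − 46.18) = 0.3029/106.27 = 0.002850 hr

Final: 0.002850 hr


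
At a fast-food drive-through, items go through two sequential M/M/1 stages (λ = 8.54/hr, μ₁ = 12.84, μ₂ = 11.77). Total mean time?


Each node sees arrival rate λ = 8.54/hr (tandem ⇒ throughput preserved).
W₁ = 1/(μ₁−λ) = 1/(12.84−8.54) = 0.23256 hr
W₂ = 1/(μ₂−λ) = 1/(11.77−8.54) = 0.30960 hr
W_total = W₁ + W₂ = 0.23256 + 0.30960 = 0.54216 hr

Final: 0.54216 hr


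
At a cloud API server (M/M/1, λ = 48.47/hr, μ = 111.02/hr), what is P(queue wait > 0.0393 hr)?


ρ = 48.47/111.02 = 0.4366
P(Wq > t) = ρ·e^{−(μ−λ)t} = 0.4366·e^{−2.4582}
= 0.4366·0.085588 = 0.037367

Final: 0.037367


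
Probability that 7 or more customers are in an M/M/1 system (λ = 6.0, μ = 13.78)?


ρ = 6.0/13.78 = 0.4354
P(N ≥ n) = ρ^n = 0.4354^7 = 0.002967

Final: 0.002967


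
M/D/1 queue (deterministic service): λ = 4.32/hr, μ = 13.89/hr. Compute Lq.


ρ = 4.32/13.89 = 0.3110
M/D/1: Lq = ρ²/(2(1−ρ)) = 0.09673/(2·0.6890) = 0.07020

Final: 0.07020


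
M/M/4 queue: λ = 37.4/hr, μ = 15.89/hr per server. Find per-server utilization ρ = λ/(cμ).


ρ = λ/(cμ) = 37.4/(4·15.89) = 37.4/63.56 = 0.5884

Final: 0.5884


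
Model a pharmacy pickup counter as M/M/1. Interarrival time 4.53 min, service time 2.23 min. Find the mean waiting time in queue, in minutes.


λ = 60/4.53 = 13.2450 /hr
μ = 60/2.23 = 26.9058 /hr
ρ = λ/μ = 13.2450/26.9058 = 0.4923
Wq = ρ/(μ−λ) = 0.4923/(26.9058−13.2450) = 0.03604 hr
In minutes: 0.03604·60 = 2.162 min

Final: 2.162 min
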